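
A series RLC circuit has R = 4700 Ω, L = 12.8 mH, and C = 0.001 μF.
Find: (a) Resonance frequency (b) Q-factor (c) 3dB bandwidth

Step 1 — Resonance: ω₀ = 1/√(LC) = 1/√(0.0128·1e-09) = 2.795e+05 rad/s.
Step 2 — f₀ = ω₀/(2π) = 4.449e+04 Hz.
Step 3 — Series Q: Q = ω₀L/R = 2.795e+05·0.0128/4700 = 0.7612.
Step 4 — Bandwidth: Δω = ω₀/Q = 3.672e+05 rad/s; BW = Δω/(2π) = 5.844e+04 Hz.

(a) f₀ = 4.449e+04 Hz  (b) Q = 0.7612  (c) BW = 5.844e+04 Hz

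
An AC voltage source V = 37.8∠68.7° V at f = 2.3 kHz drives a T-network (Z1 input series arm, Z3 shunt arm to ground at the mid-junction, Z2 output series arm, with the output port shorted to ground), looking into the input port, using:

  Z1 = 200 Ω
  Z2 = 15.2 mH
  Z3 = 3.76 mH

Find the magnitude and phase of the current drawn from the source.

Step 1 — Angular frequency: ω = 2π·f = 2π·2300 = 1.445e+04 rad/s.
Step 2 — Component impedances:
  Z1: Z = R = 200 Ω
  Z2: Z = jωL = j·1.445e+04·0.0152 = 0 + j219.7 Ω
  Z3: Z = jωL = j·1.445e+04·0.00376 = 0 + j54.34 Ω
Step 3 — With the output port shorted to ground, the output series arm Z2 runs from the junction to ground; the shunt arm Z3 also runs from the junction to ground. They appear in parallel: Z3 || Z2 = 0 + j43.56 Ω.
Step 4 — Series with input arm Z1: Z_in = Z1 + (Z3 || Z2) = 200 + j43.56 Ω = 204.7∠12.3° Ω.
Step 5 — Source phasor: V = 37.8∠68.7° V = 13.73 + j35.22 V.
Step 6 — Ohm's law: I = V / Z_total = (13.73 + j35.22) / (200 + j43.56) = 0.1022 + j0.1538 A.
Step 7 — Convert to polar: |I| = 0.1847 A, ∠I = 56.4°.

I = 0.1847∠56.4° A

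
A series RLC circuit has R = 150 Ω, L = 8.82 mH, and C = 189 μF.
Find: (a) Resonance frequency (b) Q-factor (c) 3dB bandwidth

Step 1 — Resonance condition Im(Z)=0 gives ω₀ = 1/√(LC).
Step 2 — ω₀ = 1/√(0.00882·0.000189) = 774.5 rad/s.
Step 3 — f₀ = ω₀/(2π) = 123.3 Hz.
Step 4 — Series Q: Q = ω₀L/R = 774.5·0.00882/150 = 0.04554.
Step 5 — 3dB bandwidth: Δω = ω₀/Q = 1.701e+04 rad/s; BW = Δω/(2π) = 2707 Hz.

(a) f₀ = 123.3 Hz  (b) Q = 0.04554  (c) BW = 2707 Hz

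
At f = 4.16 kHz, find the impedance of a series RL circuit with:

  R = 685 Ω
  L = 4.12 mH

Step 1 — Angular frequency: ω = 2π·f = 2π·4160 = 2.614e+04 rad/s.
Step 2 — Component impedances:
  R: Z = R = 685 Ω
  L: Z = jωL = j·2.614e+04·0.00412 = 0 + j107.7 Ω
Step 3 — Series combination: Z_total = R + L = 685 + j107.7 Ω = 693.4∠8.9° Ω.

Z = 685 + j107.7 Ω = 693.4∠8.9° Ω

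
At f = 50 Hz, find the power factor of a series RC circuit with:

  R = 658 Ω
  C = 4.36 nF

Step 1 — Angular frequency: ω = 2π·f = 2π·50 = 314.2 rad/s.
Step 2 — Component impedances:
  R: Z = R = 658 Ω
  C: Z = 1/(jωC) = -j/(ω·C) = 0 - j7.301e+05 Ω
Step 3 — Series combination: Z_total = R + C = 658 - j7.301e+05 Ω = 7.301e+05∠-89.9° Ω.
Step 4 — Power factor: PF = cos(φ) = Re(Z)/|Z| = 658/7.3007e+05 = 0.0009013.
Step 5 — Type: Im(Z) = -7.301e+05 ⇒ leading (phase φ = -89.9°).

PF = 0.0009013 (leading, φ = -89.9°)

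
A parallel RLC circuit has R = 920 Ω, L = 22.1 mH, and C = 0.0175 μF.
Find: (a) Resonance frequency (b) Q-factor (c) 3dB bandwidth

Step 1 — Resonance: ω₀ = 1/√(LC) = 1/√(0.0221·1.75e-08) = 5.085e+04 rad/s.
Step 2 — f₀ = ω₀/(2π) = 8093 Hz.
Step 3 — Parallel Q: Q = R/(ω₀L) = 920/(5.085e+04·0.0221) = 0.8187.
Step 4 — Bandwidth: Δω = ω₀/Q = 6.211e+04 rad/s; BW = Δω/(2π) = 9885 Hz.

(a) f₀ = 8093 Hz  (b) Q = 0.8187  (c) BW = 9885 Hz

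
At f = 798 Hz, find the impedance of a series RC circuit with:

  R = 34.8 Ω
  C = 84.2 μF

Step 1 — Angular frequency: ω = 2π·f = 2π·798 = 5014 rad/s.
Step 2 — Component impedances:
  R: Z = R = 34.8 Ω
  C: Z = 1/(jωC) = -j/(ω·C) = 0 - j2.369 Ω
Step 3 — Series combination: Z_total = R + C = 34.8 - j2.369 Ω = 34.88∠-3.9° Ω.

Z = 34.8 - j2.369 Ω = 34.88∠-3.9° Ω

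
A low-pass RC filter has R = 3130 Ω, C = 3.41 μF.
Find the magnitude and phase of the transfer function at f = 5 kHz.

Step 1 — Angular frequency: ω = 2π·5000 = 3.142e+04 rad/s.
Step 2 — Transfer function: H(jω) = 1/(1 + jωRC).
Step 3 — Denominator: 1 + jωRC = 1 + j·3.142e+04·3130·3.41e-06 = 1 + j335.3.
Step 4 — H = 8.894e-06 - j0.002982.
Step 5 — Magnitude: |H| = 0.002982 (-50.5 dB); phase: φ = -89.8°.

|H| = 0.002982 (-50.5 dB), φ = -89.8°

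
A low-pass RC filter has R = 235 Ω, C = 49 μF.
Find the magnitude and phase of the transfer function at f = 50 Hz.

Step 1 — Angular frequency: ω = 2π·50 = 314.2 rad/s.
Step 2 — Transfer function: H(jω) = 1/(1 + jωRC).
Step 3 — Denominator: 1 + jωRC = 1 + j·314.2·235·4.9e-05 = 1 + j3.618.
Step 4 — H = 0.07099 - j0.2568.
Step 5 — Magnitude: |H| = 0.2664 (-11.5 dB); phase: φ = -74.5°.

|H| = 0.2664 (-11.5 dB), φ = -74.5°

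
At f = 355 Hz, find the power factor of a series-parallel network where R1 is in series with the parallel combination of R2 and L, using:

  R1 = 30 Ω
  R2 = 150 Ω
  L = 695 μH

Step 1 — Angular frequency: ω = 2π·f = 2π·355 = 2231 rad/s.
Step 2 — Component impedances:
  R1: Z = R = 30 Ω
  R2: Z = R = 150 Ω
  L: Z = jωL = j·2231·0.000695 = 0 + j1.55 Ω
Step 3 — Parallel branch: R2 || L = 1/(1/R2 + 1/L) = 0.01602 + j1.55 Ω.
Step 4 — Series with R1: Z_total = R1 + (R2 || L) = 30.02 + j1.55 Ω = 30.06∠3.0° Ω.
Step 5 — Power factor: PF = cos(φ) = Re(Z)/|Z| = 30.02/30.06 = 0.9987.
Step 6 — Type: Im(Z) = 1.55 ⇒ lagging (phase φ = 3.0°).

PF = 0.9987 (lagging, φ = 3.0°)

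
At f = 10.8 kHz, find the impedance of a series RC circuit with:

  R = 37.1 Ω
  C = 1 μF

Step 1 — Angular frequency: ω = 2π·f = 2π·1.08e+04 = 6.786e+04 rad/s.
Step 2 — Component impedances:
  R: Z = R = 37.1 Ω
  C: Z = 1/(jωC) = -j/(ω·C) = 0 - j14.74 Ω
Step 3 — Series combination: Z_total = R + C = 37.1 - j14.74 Ω = 39.92∠-21.7° Ω.

Z = 37.1 - j14.74 Ω = 39.92∠-21.7° Ω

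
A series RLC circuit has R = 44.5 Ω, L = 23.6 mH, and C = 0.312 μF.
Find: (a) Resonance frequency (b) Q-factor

Step 1 — Resonance condition Im(Z)=0 gives ω₀ = 1/√(LC).
Step 2 — ω₀ = 1/√(0.0236·3.12e-07) = 1.165e+04 rad/s.
Step 3 — f₀ = ω₀/(2π) = 1855 Hz.
Step 4 — Series Q: Q = ω₀L/R = 1.165e+04·0.0236/44.5 = 6.18.

(a) f₀ = 1855 Hz  (b) Q = 6.18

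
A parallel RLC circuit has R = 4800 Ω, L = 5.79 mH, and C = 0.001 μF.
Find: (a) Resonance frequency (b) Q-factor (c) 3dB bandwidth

Step 1 — Resonance: ω₀ = 1/√(LC) = 1/√(0.00579·1e-09) = 4.156e+05 rad/s.
Step 2 — f₀ = ω₀/(2π) = 6.614e+04 Hz.
Step 3 — Parallel Q: Q = R/(ω₀L) = 4800/(4.156e+05·0.00579) = 1.995.
Step 4 — Bandwidth: Δω = ω₀/Q = 2.083e+05 rad/s; BW = Δω/(2π) = 3.316e+04 Hz.

(a) f₀ = 6.614e+04 Hz  (b) Q = 1.995  (c) BW = 3.316e+04 Hz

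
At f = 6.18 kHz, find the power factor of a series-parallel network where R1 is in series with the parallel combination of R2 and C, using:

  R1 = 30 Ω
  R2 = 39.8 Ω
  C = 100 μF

Step 1 — Angular frequency: ω = 2π·f = 2π·6180 = 3.883e+04 rad/s.
Step 2 — Component impedances:
  R1: Z = R = 30 Ω
  R2: Z = R = 39.8 Ω
  C: Z = 1/(jωC) = -j/(ω·C) = 0 - j0.2575 Ω
Step 3 — Parallel branch: R2 || C = 1/(1/R2 + 1/C) = 0.001666 - j0.2575 Ω.
Step 4 — Series with R1: Z_total = R1 + (R2 || C) = 30 - j0.2575 Ω = 30∠-0.5° Ω.
Step 5 — Power factor: PF = cos(φ) = Re(Z)/|Z| = 30/30 = 1.
Step 6 — Type: Im(Z) = -0.2575 ⇒ leading (phase φ = -0.5°).

PF = 1 (leading, φ = -0.5°)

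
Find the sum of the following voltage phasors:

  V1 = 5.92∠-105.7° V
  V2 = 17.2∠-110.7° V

Step 1 — Convert each phasor to rectangular form:
  V1 = 5.92·(cos(-105.7°) + j·sin(-105.7°)) = -1.602 - j5.699 V
  V2 = 17.2·(cos(-110.7°) + j·sin(-110.7°)) = -6.08 - j16.09 V
Step 2 — Sum components: V_total = -7.682 - j21.79 V.
Step 3 — Convert to polar: |V_total| = 23.1 V, ∠V_total = -109.4°.

V_total = 23.1∠-109.4° V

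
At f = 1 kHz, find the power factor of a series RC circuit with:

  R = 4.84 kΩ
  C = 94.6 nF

Step 1 — Angular frequency: ω = 2π·f = 2π·1000 = 6283 rad/s.
Step 2 — Component impedances:
  R: Z = R = 4840 Ω
  C: Z = 1/(jωC) = -j/(ω·C) = 0 - j1682 Ω
Step 3 — Series combination: Z_total = R + C = 4840 - j1682 Ω = 5124∠-19.2° Ω.
Step 4 — Power factor: PF = cos(φ) = Re(Z)/|Z| = 4840/5124 = 0.9446.
Step 5 — Type: Im(Z) = -1682 ⇒ leading (phase φ = -19.2°).

PF = 0.9446 (leading, φ = -19.2°)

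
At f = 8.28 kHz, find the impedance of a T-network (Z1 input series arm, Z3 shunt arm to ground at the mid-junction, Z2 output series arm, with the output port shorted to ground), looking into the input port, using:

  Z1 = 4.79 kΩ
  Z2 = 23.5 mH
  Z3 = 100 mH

Step 1 — Angular frequency: ω = 2π·f = 2π·8280 = 5.202e+04 rad/s.
Step 2 — Component impedances:
  Z1: Z = R = 4790 Ω
  Z2: Z = jωL = j·5.202e+04·0.0235 = 0 + j1223 Ω
  Z3: Z = jωL = j·5.202e+04·0.1 = 0 + j5202 Ω
Step 3 — With the output port shorted to ground, the output series arm Z2 runs from the junction to ground; the shunt arm Z3 also runs from the junction to ground. They appear in parallel: Z3 || Z2 = 0 + j989.9 Ω.
Step 4 — Series with input arm Z1: Z_in = Z1 + (Z3 || Z2) = 4790 + j989.9 Ω = 4891∠11.7° Ω.

Z = 4790 + j989.9 Ω = 4891∠11.7° Ω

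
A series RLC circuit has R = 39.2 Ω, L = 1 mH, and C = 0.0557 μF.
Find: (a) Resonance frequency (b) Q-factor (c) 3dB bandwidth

Step 1 — Resonance: ω₀ = 1/√(LC) = 1/√(0.001·5.57e-08) = 1.34e+05 rad/s.
Step 2 — f₀ = ω₀/(2π) = 2.133e+04 Hz.
Step 3 — Series Q: Q = ω₀L/R = 1.34e+05·0.001/39.2 = 3.418.
Step 4 — Bandwidth: Δω = ω₀/Q = 3.92e+04 rad/s; BW = Δω/(2π) = 6239 Hz.

(a) f₀ = 2.133e+04 Hz  (b) Q = 3.418  (c) BW = 6239 Hz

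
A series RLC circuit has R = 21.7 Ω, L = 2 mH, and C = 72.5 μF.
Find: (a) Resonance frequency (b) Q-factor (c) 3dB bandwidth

Step 1 — Resonance: ω₀ = 1/√(LC) = 1/√(0.002·7.25e-05) = 2626 rad/s.
Step 2 — f₀ = ω₀/(2π) = 418 Hz.
Step 3 — Series Q: Q = ω₀L/R = 2626·0.002/21.7 = 0.242.
Step 4 — Bandwidth: Δω = ω₀/Q = 1.085e+04 rad/s; BW = Δω/(2π) = 1727 Hz.

(a) f₀ = 418 Hz  (b) Q = 0.242  (c) BW = 1727 Hz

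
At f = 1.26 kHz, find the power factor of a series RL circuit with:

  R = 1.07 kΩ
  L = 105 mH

Step 1 — Angular frequency: ω = 2π·f = 2π·1260 = 7917 rad/s.
Step 2 — Component impedances:
  R: Z = R = 1070 Ω
  L: Z = jωL = j·7917·0.105 = 0 + j831.3 Ω
Step 3 — Series combination: Z_total = R + L = 1070 + j831.3 Ω = 1355∠37.8° Ω.
Step 4 — Power factor: PF = cos(φ) = Re(Z)/|Z| = 1070/1355 = 0.7897.
Step 5 — Type: Im(Z) = 831.3 ⇒ lagging (phase φ = 37.8°).

PF = 0.7897 (lagging, φ = 37.8°)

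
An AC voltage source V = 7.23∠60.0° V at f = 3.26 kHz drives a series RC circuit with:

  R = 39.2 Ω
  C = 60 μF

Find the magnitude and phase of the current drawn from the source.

Step 1 — Angular frequency: ω = 2π·f = 2π·3260 = 2.048e+04 rad/s.
Step 2 — Component impedances:
  R: Z = R = 39.2 Ω
  C: Z = 1/(jωC) = -j/(ω·C) = 0 - j0.8137 Ω
Step 3 — Series combination: Z_total = R + C = 39.2 - j0.8137 Ω = 39.21∠-1.2° Ω.
Step 4 — Source phasor: V = 7.23∠60.0° V = 3.615 + j6.261 V.
Step 5 — Ohm's law: I = V / Z_total = (3.615 + j6.261) / (39.2 - j0.8137) = 0.08887 + j0.1616 A.
Step 6 — Convert to polar: |I| = 0.1844 A, ∠I = 61.2°.

I = 0.1844∠61.2° A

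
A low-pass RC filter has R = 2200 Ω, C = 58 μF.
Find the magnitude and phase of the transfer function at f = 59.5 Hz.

Step 1 — Angular frequency: ω = 2π·59.5 = 373.8 rad/s.
Step 2 — Transfer function: H(jω) = 1/(1 + jωRC).
Step 3 — Denominator: 1 + jωRC = 1 + j·373.8·2200·5.8e-05 = 1 + j47.7.
Step 4 — H = 0.0004393 - j0.02095.
Step 5 — Magnitude: |H| = 0.02096 (-33.6 dB); phase: φ = -88.8°.

|H| = 0.02096 (-33.6 dB), φ = -88.8°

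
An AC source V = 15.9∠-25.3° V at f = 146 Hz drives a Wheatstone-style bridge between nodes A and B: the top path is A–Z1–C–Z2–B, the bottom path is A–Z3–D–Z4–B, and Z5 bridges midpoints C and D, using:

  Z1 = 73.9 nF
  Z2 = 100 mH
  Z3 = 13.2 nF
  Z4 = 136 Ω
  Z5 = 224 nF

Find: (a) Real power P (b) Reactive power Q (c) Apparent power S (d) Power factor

Step 1 — Angular frequency: ω = 2π·f = 2π·146 = 917.3 rad/s.
Step 2 — Component impedances:
  Z1: Z = 1/(jωC) = -j/(ω·C) = 0 - j1.475e+04 Ω
  Z2: Z = jωL = j·917.3·0.1 = 0 + j91.73 Ω
  Z3: Z = 1/(jωC) = -j/(ω·C) = 0 - j8.258e+04 Ω
  Z4: Z = R = 136 Ω
  Z5: Z = 1/(jωC) = -j/(ω·C) = 0 - j4867 Ω
Step 3 — Bridge requires nodal analysis (the Z5 bridge couples midpoints C and D, so the two paths cannot be reduced to a simple series/parallel combination). Setting node B to ground and injecting 1 A at node A, the 3-node admittance system at A, C, D solves to V_A = Z_AB = 2.455 - j1.245e+04 Ω = 1.245e+04∠-90.0° Ω.
Step 4 — Source phasor: V = 15.9∠-25.3° V = 14.37 - j6.795 V.
Step 5 — Current: I = V / Z = 0.0005461 + j0.001155 A = 0.001277∠64.7° A.
Step 6 — Complex power: S = V·I* = 4.005e-06 - j0.02031 VA.
Step 7 — Real power: P = Re(S) = 4.005e-06 W.
Step 8 — Reactive power: Q = Im(S) = -0.02031 VAR.
Step 9 — Apparent power: |S| = 0.02031 VA.
Step 10 — Power factor: PF = P/|S| = 0.0001972 (leading).

(a) P = 4.005e-06 W  (b) Q = -0.02031 VAR  (c) S = 0.02031 VA  (d) PF = 0.0001972 (leading)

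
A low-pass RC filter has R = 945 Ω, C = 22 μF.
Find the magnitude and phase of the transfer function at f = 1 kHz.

Step 1 — Angular frequency: ω = 2π·1000 = 6283 rad/s.
Step 2 — Transfer function: H(jω) = 1/(1 + jωRC).
Step 3 — Denominator: 1 + jωRC = 1 + j·6283·945·2.2e-05 = 1 + j130.6.
Step 4 — H = 5.86e-05 - j0.007655.
Step 5 — Magnitude: |H| = 0.007655 (-42.3 dB); phase: φ = -89.6°.

|H| = 0.007655 (-42.3 dB), φ = -89.6°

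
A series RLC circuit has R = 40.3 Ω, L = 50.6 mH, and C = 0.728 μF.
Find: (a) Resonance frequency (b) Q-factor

Step 1 — Resonance condition Im(Z)=0 gives ω₀ = 1/√(LC).
Step 2 — ω₀ = 1/√(0.0506·7.28e-07) = 5210 rad/s.
Step 3 — f₀ = ω₀/(2π) = 829.2 Hz.
Step 4 — Series Q: Q = ω₀L/R = 5210·0.0506/40.3 = 6.542.

(a) f₀ = 829.2 Hz  (b) Q = 6.542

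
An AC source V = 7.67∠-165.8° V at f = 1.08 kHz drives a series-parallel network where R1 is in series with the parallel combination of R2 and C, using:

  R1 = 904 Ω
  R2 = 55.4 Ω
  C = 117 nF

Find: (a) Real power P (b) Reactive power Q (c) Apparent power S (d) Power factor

Step 1 — Angular frequency: ω = 2π·f = 2π·1080 = 6786 rad/s.
Step 2 — Component impedances:
  R1: Z = R = 904 Ω
  R2: Z = R = 55.4 Ω
  C: Z = 1/(jωC) = -j/(ω·C) = 0 - j1260 Ω
Step 3 — Parallel branch: R2 || C = 1/(1/R2 + 1/C) = 55.29 - j2.432 Ω.
Step 4 — Series with R1: Z_total = R1 + (R2 || C) = 959.3 - j2.432 Ω = 959.3∠-0.1° Ω.
Step 5 — Source phasor: V = 7.67∠-165.8° V = -7.436 - j1.882 V.
Step 6 — Current: I = V / Z = -0.007746 - j0.001981 A = 0.007995∠-165.7° A.
Step 7 — Complex power: S = V·I* = 0.06132 - j0.0001555 VA.
Step 8 — Real power: P = Re(S) = 0.06132 W.
Step 9 — Reactive power: Q = Im(S) = -0.0001555 VAR.
Step 10 — Apparent power: |S| = 0.06133 VA.
Step 11 — Power factor: PF = P/|S| = 1 (leading).

(a) P = 0.06132 W  (b) Q = -0.0001555 VAR  (c) S = 0.06133 VA  (d) PF = 1 (leading)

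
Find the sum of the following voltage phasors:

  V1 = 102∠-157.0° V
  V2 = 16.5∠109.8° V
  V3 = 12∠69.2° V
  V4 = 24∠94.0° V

Step 1 — Convert each phasor to rectangular form:
  V1 = 102·(cos(-157.0°) + j·sin(-157.0°)) = -93.89 - j39.85 V
  V2 = 16.5·(cos(109.8°) + j·sin(109.8°)) = -5.589 + j15.52 V
  V3 = 12·(cos(69.2°) + j·sin(69.2°)) = 4.261 + j11.22 V
  V4 = 24·(cos(94.0°) + j·sin(94.0°)) = -1.674 + j23.94 V
Step 2 — Sum components: V_total = -96.89 + j10.83 V.
Step 3 — Convert to polar: |V_total| = 97.5 V, ∠V_total = 173.6°.

V_total = 97.5∠173.6° V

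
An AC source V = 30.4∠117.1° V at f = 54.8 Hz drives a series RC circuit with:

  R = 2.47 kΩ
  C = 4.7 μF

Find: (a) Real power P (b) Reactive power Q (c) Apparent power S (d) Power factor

Step 1 — Angular frequency: ω = 2π·f = 2π·54.8 = 344.3 rad/s.
Step 2 — Component impedances:
  R: Z = R = 2470 Ω
  C: Z = 1/(jωC) = -j/(ω·C) = 0 - j617.9 Ω
Step 3 — Series combination: Z_total = R + C = 2470 - j617.9 Ω = 2546∠-14.0° Ω.
Step 4 — Source phasor: V = 30.4∠117.1° V = -13.85 + j27.06 V.
Step 5 — Current: I = V / Z = -0.007856 + j0.008991 A = 0.01194∠131.1° A.
Step 6 — Complex power: S = V·I* = 0.3521 - j0.08809 VA.
Step 7 — Real power: P = Re(S) = 0.3521 W.
Step 8 — Reactive power: Q = Im(S) = -0.08809 VAR.
Step 9 — Apparent power: |S| = 0.363 VA.
Step 10 — Power factor: PF = P/|S| = 0.9701 (leading).

(a) P = 0.3521 W  (b) Q = -0.08809 VAR  (c) S = 0.363 VA  (d) PF = 0.9701 (leading)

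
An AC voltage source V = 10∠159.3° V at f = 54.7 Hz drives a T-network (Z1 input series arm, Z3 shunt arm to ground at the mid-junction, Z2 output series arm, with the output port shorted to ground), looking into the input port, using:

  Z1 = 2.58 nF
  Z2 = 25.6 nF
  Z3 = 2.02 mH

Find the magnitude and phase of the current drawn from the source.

Step 1 — Angular frequency: ω = 2π·f = 2π·54.7 = 343.7 rad/s.
Step 2 — Component impedances:
  Z1: Z = 1/(jωC) = -j/(ω·C) = 0 - j1.128e+06 Ω
  Z2: Z = 1/(jωC) = -j/(ω·C) = 0 - j1.137e+05 Ω
  Z3: Z = jωL = j·343.7·0.00202 = 0 + j0.6943 Ω
Step 3 — With the output port shorted to ground, the output series arm Z2 runs from the junction to ground; the shunt arm Z3 also runs from the junction to ground. They appear in parallel: Z3 || Z2 = 0 + j0.6943 Ω.
Step 4 — Series with input arm Z1: Z_in = Z1 + (Z3 || Z2) = 0 - j1.128e+06 Ω = 1.128e+06∠-90.0° Ω.
Step 5 — Source phasor: V = 10∠159.3° V = -9.354 + j3.535 V.
Step 6 — Ohm's law: I = V / Z_total = (-9.354 + j3.535) / (0 - j1.128e+06) = -3.134e-06 - j8.295e-06 A.
Step 7 — Convert to polar: |I| = 8.867e-06 A, ∠I = -110.7°.

I = 8.867e-06∠-110.7° A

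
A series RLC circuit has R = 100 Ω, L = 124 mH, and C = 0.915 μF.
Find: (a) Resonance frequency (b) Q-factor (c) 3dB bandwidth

Step 1 — Resonance condition Im(Z)=0 gives ω₀ = 1/√(LC).
Step 2 — ω₀ = 1/√(0.124·9.15e-07) = 2969 rad/s.
Step 3 — f₀ = ω₀/(2π) = 472.5 Hz.
Step 4 — Series Q: Q = ω₀L/R = 2969·0.124/100 = 3.681.
Step 5 — 3dB bandwidth: Δω = ω₀/Q = 806.5 rad/s; BW = Δω/(2π) = 128.4 Hz.

(a) f₀ = 472.5 Hz  (b) Q = 3.681  (c) BW = 128.4 Hz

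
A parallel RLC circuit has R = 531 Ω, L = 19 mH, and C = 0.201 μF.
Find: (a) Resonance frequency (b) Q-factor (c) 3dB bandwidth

Step 1 — Resonance: ω₀ = 1/√(LC) = 1/√(0.019·2.01e-07) = 1.618e+04 rad/s.
Step 2 — f₀ = ω₀/(2π) = 2575 Hz.
Step 3 — Parallel Q: Q = R/(ω₀L) = 531/(1.618e+04·0.019) = 1.727.
Step 4 — Bandwidth: Δω = ω₀/Q = 9369 rad/s; BW = Δω/(2π) = 1491 Hz.

(a) f₀ = 2575 Hz  (b) Q = 1.727  (c) BW = 1491 Hz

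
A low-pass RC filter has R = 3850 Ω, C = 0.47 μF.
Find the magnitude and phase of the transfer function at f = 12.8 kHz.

Step 1 — Angular frequency: ω = 2π·1.28e+04 = 8.042e+04 rad/s.
Step 2 — Transfer function: H(jω) = 1/(1 + jωRC).
Step 3 — Denominator: 1 + jωRC = 1 + j·8.042e+04·3850·4.7e-07 = 1 + j145.5.
Step 4 — H = 4.722e-05 - j0.006871.
Step 5 — Magnitude: |H| = 0.006871 (-43.3 dB); phase: φ = -89.6°.

|H| = 0.006871 (-43.3 dB), φ = -89.6°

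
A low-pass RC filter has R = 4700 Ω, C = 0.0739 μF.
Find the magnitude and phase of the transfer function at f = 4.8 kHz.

Step 1 — Angular frequency: ω = 2π·4800 = 3.016e+04 rad/s.
Step 2 — Transfer function: H(jω) = 1/(1 + jωRC).
Step 3 — Denominator: 1 + jωRC = 1 + j·3.016e+04·4700·7.39e-08 = 1 + j10.48.
Step 4 — H = 0.009031 - j0.0946.
Step 5 — Magnitude: |H| = 0.09503 (-20.4 dB); phase: φ = -84.5°.

|H| = 0.09503 (-20.4 dB), φ = -84.5°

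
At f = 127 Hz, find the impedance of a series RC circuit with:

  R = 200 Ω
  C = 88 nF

Step 1 — Angular frequency: ω = 2π·f = 2π·127 = 798 rad/s.
Step 2 — Component impedances:
  R: Z = R = 200 Ω
  C: Z = 1/(jωC) = -j/(ω·C) = 0 - j1.424e+04 Ω
Step 3 — Series combination: Z_total = R + C = 200 - j1.424e+04 Ω = 1.424e+04∠-89.2° Ω.

Z = 200 - j1.424e+04 Ω = 1.424e+04∠-89.2° Ω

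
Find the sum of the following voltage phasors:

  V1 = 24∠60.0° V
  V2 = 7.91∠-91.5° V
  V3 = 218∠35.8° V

Step 1 — Convert each phasor to rectangular form:
  V1 = 24·(cos(60.0°) + j·sin(60.0°)) = 12 + j20.78 V
  V2 = 7.91·(cos(-91.5°) + j·sin(-91.5°)) = -0.2071 - j7.907 V
  V3 = 218·(cos(35.8°) + j·sin(35.8°)) = 176.8 + j127.5 V
Step 2 — Sum components: V_total = 188.6 + j140.4 V.
Step 3 — Convert to polar: |V_total| = 235.1 V, ∠V_total = 36.7°.

V_total = 235.1∠36.7° V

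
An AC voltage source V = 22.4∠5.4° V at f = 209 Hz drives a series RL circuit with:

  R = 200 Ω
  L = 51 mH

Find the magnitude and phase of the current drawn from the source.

Step 1 — Angular frequency: ω = 2π·f = 2π·209 = 1313 rad/s.
Step 2 — Component impedances:
  R: Z = R = 200 Ω
  L: Z = jωL = j·1313·0.051 = 0 + j66.97 Ω
Step 3 — Series combination: Z_total = R + L = 200 + j66.97 Ω = 210.9∠18.5° Ω.
Step 4 — Source phasor: V = 22.4∠5.4° V = 22.3 + j2.108 V.
Step 5 — Ohm's law: I = V / Z_total = (22.3 + j2.108) / (200 + j66.97) = 0.1034 - j0.0241 A.
Step 6 — Convert to polar: |I| = 0.1062 A, ∠I = -13.1°.

I = 0.1062∠-13.1° A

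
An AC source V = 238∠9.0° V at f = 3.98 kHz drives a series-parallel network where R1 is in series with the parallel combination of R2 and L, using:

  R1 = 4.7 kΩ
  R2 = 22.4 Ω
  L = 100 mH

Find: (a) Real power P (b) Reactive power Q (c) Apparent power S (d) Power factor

Step 1 — Angular frequency: ω = 2π·f = 2π·3980 = 2.501e+04 rad/s.
Step 2 — Component impedances:
  R1: Z = R = 4700 Ω
  R2: Z = R = 22.4 Ω
  L: Z = jωL = j·2.501e+04·0.1 = 0 + j2501 Ω
Step 3 — Parallel branch: R2 || L = 1/(1/R2 + 1/L) = 22.4 + j0.2006 Ω.
Step 4 — Series with R1: Z_total = R1 + (R2 || L) = 4722 + j0.2006 Ω = 4722∠0.0° Ω.
Step 5 — Source phasor: V = 238∠9.0° V = 235.1 + j37.23 V.
Step 6 — Current: I = V / Z = 0.04978 + j0.007882 A = 0.0504∠9.0° A.
Step 7 — Complex power: S = V·I* = 11.99 + j0.0005096 VA.
Step 8 — Real power: P = Re(S) = 11.99 W.
Step 9 — Reactive power: Q = Im(S) = 0.0005096 VAR.
Step 10 — Apparent power: |S| = 11.99 VA.
Step 11 — Power factor: PF = P/|S| = 1 (lagging).

(a) P = 11.99 W  (b) Q = 0.0005096 VAR  (c) S = 11.99 VA  (d) PF = 1 (lagging)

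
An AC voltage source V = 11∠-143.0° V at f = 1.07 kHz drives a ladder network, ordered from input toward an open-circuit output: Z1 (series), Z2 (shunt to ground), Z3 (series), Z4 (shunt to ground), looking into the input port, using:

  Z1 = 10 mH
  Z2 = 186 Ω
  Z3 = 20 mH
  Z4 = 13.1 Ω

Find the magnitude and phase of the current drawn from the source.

Step 1 — Angular frequency: ω = 2π·f = 2π·1070 = 6723 rad/s.
Step 2 — Component impedances:
  Z1: Z = jωL = j·6723·0.01 = 0 + j67.23 Ω
  Z2: Z = R = 186 Ω
  Z3: Z = jωL = j·6723·0.02 = 0 + j134.5 Ω
  Z4: Z = R = 13.1 Ω
Step 3 — Ladder network (open output): work backward from the far end, alternating series and parallel combinations. Z_in = 66.66 + j147.8 Ω = 162.2∠65.7° Ω.
Step 4 — Source phasor: V = 11∠-143.0° V = -8.785 - j6.62 V.
Step 5 — Ohm's law: I = V / Z_total = (-8.785 - j6.62) / (66.66 + j147.8) = -0.05949 + j0.0326 A.
Step 6 — Convert to polar: |I| = 0.06783 A, ∠I = 151.3°.

I = 0.06783∠151.3° A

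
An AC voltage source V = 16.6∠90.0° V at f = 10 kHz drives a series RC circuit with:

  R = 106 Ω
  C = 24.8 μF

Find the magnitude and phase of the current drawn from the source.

Step 1 — Angular frequency: ω = 2π·f = 2π·1e+04 = 6.283e+04 rad/s.
Step 2 — Component impedances:
  R: Z = R = 106 Ω
  C: Z = 1/(jωC) = -j/(ω·C) = 0 - j0.6418 Ω
Step 3 — Series combination: Z_total = R + C = 106 - j0.6418 Ω = 106∠-0.3° Ω.
Step 4 — Source phasor: V = 16.6∠90.0° V = 0 + j16.6 V.
Step 5 — Ohm's law: I = V / Z_total = (0 + j16.6) / (106 - j0.6418) = -0.0009481 + j0.1566 A.
Step 6 — Convert to polar: |I| = 0.1566 A, ∠I = 90.3°.

I = 0.1566∠90.3° A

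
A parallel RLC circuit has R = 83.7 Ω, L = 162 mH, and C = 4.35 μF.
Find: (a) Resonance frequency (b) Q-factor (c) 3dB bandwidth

Step 1 — Resonance: ω₀ = 1/√(LC) = 1/√(0.162·4.35e-06) = 1191 rad/s.
Step 2 — f₀ = ω₀/(2π) = 189.6 Hz.
Step 3 — Parallel Q: Q = R/(ω₀L) = 83.7/(1191·0.162) = 0.4337.
Step 4 — Bandwidth: Δω = ω₀/Q = 2747 rad/s; BW = Δω/(2π) = 437.1 Hz.

(a) f₀ = 189.6 Hz  (b) Q = 0.4337  (c) BW = 437.1 Hz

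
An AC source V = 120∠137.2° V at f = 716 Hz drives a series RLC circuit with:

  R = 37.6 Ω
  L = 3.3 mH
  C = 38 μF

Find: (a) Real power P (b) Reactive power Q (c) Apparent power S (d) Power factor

Step 1 — Angular frequency: ω = 2π·f = 2π·716 = 4499 rad/s.
Step 2 — Component impedances:
  R: Z = R = 37.6 Ω
  L: Z = jωL = j·4499·0.0033 = 0 + j14.85 Ω
  C: Z = 1/(jωC) = -j/(ω·C) = 0 - j5.85 Ω
Step 3 — Series combination: Z_total = R + L + C = 37.6 + j8.996 Ω = 38.66∠13.5° Ω.
Step 4 — Source phasor: V = 120∠137.2° V = -88.05 + j81.53 V.
Step 5 — Current: I = V / Z = -1.724 + j2.581 A = 3.104∠123.7° A.
Step 6 — Complex power: S = V·I* = 362.2 + j86.67 VA.
Step 7 — Real power: P = Re(S) = 362.2 W.
Step 8 — Reactive power: Q = Im(S) = 86.67 VAR.
Step 9 — Apparent power: |S| = 372.5 VA.
Step 10 — Power factor: PF = P/|S| = 0.9725 (lagging).

(a) P = 362.2 W  (b) Q = 86.67 VAR  (c) S = 372.5 VA  (d) PF = 0.9725 (lagging)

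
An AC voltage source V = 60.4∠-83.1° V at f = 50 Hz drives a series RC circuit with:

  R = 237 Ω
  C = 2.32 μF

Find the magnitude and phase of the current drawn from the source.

Step 1 — Angular frequency: ω = 2π·f = 2π·50 = 314.2 rad/s.
Step 2 — Component impedances:
  R: Z = R = 237 Ω
  C: Z = 1/(jωC) = -j/(ω·C) = 0 - j1372 Ω
Step 3 — Series combination: Z_total = R + C = 237 - j1372 Ω = 1392∠-80.2° Ω.
Step 4 — Source phasor: V = 60.4∠-83.1° V = 7.256 - j59.96 V.
Step 5 — Ohm's law: I = V / Z_total = (7.256 - j59.96) / (237 - j1372) = 0.04332 - j0.002195 A.
Step 6 — Convert to polar: |I| = 0.04338 A, ∠I = -2.9°.

I = 0.04338∠-2.9° A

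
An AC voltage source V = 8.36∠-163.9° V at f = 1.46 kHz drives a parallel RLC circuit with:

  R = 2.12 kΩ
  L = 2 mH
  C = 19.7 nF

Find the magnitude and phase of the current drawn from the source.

Step 1 — Angular frequency: ω = 2π·f = 2π·1460 = 9173 rad/s.
Step 2 — Component impedances:
  R: Z = R = 2120 Ω
  L: Z = jωL = j·9173·0.002 = 0 + j18.35 Ω
  C: Z = 1/(jωC) = -j/(ω·C) = 0 - j5534 Ω
Step 3 — Parallel combination: 1/Z_total = 1/R + 1/L + 1/C; Z_total = 0.1598 + j18.41 Ω = 18.41∠89.5° Ω.
Step 4 — Source phasor: V = 8.36∠-163.9° V = -8.032 - j2.318 V.
Step 5 — Ohm's law: I = V / Z_total = (-8.032 - j2.318) / (0.1598 + j18.41) = -0.1297 + j0.4352 A.
Step 6 — Convert to polar: |I| = 0.4542 A, ∠I = 106.6°.

I = 0.4542∠106.6° A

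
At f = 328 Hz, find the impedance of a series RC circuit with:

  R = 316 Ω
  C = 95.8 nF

Step 1 — Angular frequency: ω = 2π·f = 2π·328 = 2061 rad/s.
Step 2 — Component impedances:
  R: Z = R = 316 Ω
  C: Z = 1/(jωC) = -j/(ω·C) = 0 - j5065 Ω
Step 3 — Series combination: Z_total = R + C = 316 - j5065 Ω = 5075∠-86.4° Ω.

Z = 316 - j5065 Ω = 5075∠-86.4° Ω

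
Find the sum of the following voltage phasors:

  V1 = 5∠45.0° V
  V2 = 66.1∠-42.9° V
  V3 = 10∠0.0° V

Step 1 — Convert each phasor to rectangular form:
  V1 = 5·(cos(45.0°) + j·sin(45.0°)) = 3.536 + j3.536 V
  V2 = 66.1·(cos(-42.9°) + j·sin(-42.9°)) = 48.42 - j45 V
  V3 = 10·(cos(0.0°) + j·sin(0.0°)) = 10 V
Step 2 — Sum components: V_total = 61.96 - j41.46 V.
Step 3 — Convert to polar: |V_total| = 74.55 V, ∠V_total = -33.8°.

V_total = 74.55∠-33.8° V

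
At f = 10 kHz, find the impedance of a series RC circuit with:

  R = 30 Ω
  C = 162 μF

Step 1 — Angular frequency: ω = 2π·f = 2π·1e+04 = 6.283e+04 rad/s.
Step 2 — Component impedances:
  R: Z = R = 30 Ω
  C: Z = 1/(jωC) = -j/(ω·C) = 0 - j0.09824 Ω
Step 3 — Series combination: Z_total = R + C = 30 - j0.09824 Ω = 30∠-0.2° Ω.

Z = 30 - j0.09824 Ω = 30∠-0.2° Ω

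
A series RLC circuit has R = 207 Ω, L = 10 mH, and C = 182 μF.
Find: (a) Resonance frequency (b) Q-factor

Step 1 — Resonance condition Im(Z)=0 gives ω₀ = 1/√(LC).
Step 2 — ω₀ = 1/√(0.01·0.000182) = 741.2 rad/s.
Step 3 — f₀ = ω₀/(2π) = 118 Hz.
Step 4 — Series Q: Q = ω₀L/R = 741.2·0.01/207 = 0.03581.

(a) f₀ = 118 Hz  (b) Q = 0.03581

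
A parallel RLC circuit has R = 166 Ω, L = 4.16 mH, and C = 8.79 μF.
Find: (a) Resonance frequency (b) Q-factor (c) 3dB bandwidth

Step 1 — Resonance: ω₀ = 1/√(LC) = 1/√(0.00416·8.79e-06) = 5229 rad/s.
Step 2 — f₀ = ω₀/(2π) = 832.3 Hz.
Step 3 — Parallel Q: Q = R/(ω₀L) = 166/(5229·0.00416) = 7.631.
Step 4 — Bandwidth: Δω = ω₀/Q = 685.3 rad/s; BW = Δω/(2π) = 109.1 Hz.

(a) f₀ = 832.3 Hz  (b) Q = 7.631  (c) BW = 109.1 Hz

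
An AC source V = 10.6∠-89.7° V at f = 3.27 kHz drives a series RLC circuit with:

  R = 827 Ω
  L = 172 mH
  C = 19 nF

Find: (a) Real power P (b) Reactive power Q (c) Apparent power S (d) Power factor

Step 1 — Angular frequency: ω = 2π·f = 2π·3270 = 2.055e+04 rad/s.
Step 2 — Component impedances:
  R: Z = R = 827 Ω
  L: Z = jωL = j·2.055e+04·0.172 = 0 + j3534 Ω
  C: Z = 1/(jωC) = -j/(ω·C) = 0 - j2562 Ω
Step 3 — Series combination: Z_total = R + L + C = 827 + j972.3 Ω = 1276∠49.6° Ω.
Step 4 — Source phasor: V = 10.6∠-89.7° V = 0.0555 - j10.6 V.
Step 5 — Current: I = V / Z = -0.006297 - j0.005414 A = 0.008304∠-139.3° A.
Step 6 — Complex power: S = V·I* = 0.05703 + j0.06705 VA.
Step 7 — Real power: P = Re(S) = 0.05703 W.
Step 8 — Reactive power: Q = Im(S) = 0.06705 VAR.
Step 9 — Apparent power: |S| = 0.08803 VA.
Step 10 — Power factor: PF = P/|S| = 0.6479 (lagging).

(a) P = 0.05703 W  (b) Q = 0.06705 VAR  (c) S = 0.08803 VA  (d) PF = 0.6479 (lagging)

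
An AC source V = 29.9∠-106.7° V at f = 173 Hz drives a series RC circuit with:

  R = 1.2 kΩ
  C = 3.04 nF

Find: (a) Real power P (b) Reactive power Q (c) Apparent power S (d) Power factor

Step 1 — Angular frequency: ω = 2π·f = 2π·173 = 1087 rad/s.
Step 2 — Component impedances:
  R: Z = R = 1200 Ω
  C: Z = 1/(jωC) = -j/(ω·C) = 0 - j3.026e+05 Ω
Step 3 — Series combination: Z_total = R + C = 1200 - j3.026e+05 Ω = 3.026e+05∠-89.8° Ω.
Step 4 — Source phasor: V = 29.9∠-106.7° V = -8.592 - j28.64 V.
Step 5 — Current: I = V / Z = 9.452e-05 - j2.877e-05 A = 9.88e-05∠-16.9° A.
Step 6 — Complex power: S = V·I* = 1.171e-05 - j0.002954 VA.
Step 7 — Real power: P = Re(S) = 1.171e-05 W.
Step 8 — Reactive power: Q = Im(S) = -0.002954 VAR.
Step 9 — Apparent power: |S| = 0.002954 VA.
Step 10 — Power factor: PF = P/|S| = 0.003965 (leading).

(a) P = 1.171e-05 W  (b) Q = -0.002954 VAR  (c) S = 0.002954 VA  (d) PF = 0.003965 (leading)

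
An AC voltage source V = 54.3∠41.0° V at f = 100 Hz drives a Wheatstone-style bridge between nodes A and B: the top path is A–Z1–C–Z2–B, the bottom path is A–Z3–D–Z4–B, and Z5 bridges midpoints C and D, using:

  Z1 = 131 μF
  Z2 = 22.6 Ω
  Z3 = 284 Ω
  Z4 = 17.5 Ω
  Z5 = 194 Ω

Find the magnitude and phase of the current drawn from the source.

Step 1 — Angular frequency: ω = 2π·f = 2π·100 = 628.3 rad/s.
Step 2 — Component impedances:
  Z1: Z = 1/(jωC) = -j/(ω·C) = 0 - j12.15 Ω
  Z2: Z = R = 22.6 Ω
  Z3: Z = R = 284 Ω
  Z4: Z = R = 17.5 Ω
  Z5: Z = R = 194 Ω
Step 3 — Bridge requires nodal analysis (the Z5 bridge couples midpoints C and D, so the two paths cannot be reduced to a simple series/parallel combination). Setting node B to ground and injecting 1 A at node A, the 3-node admittance system at A, C, D solves to V_A = Z_AB = 19.72 - j10.74 Ω = 22.46∠-28.6° Ω.
Step 4 — Source phasor: V = 54.3∠41.0° V = 40.98 + j35.62 V.
Step 5 — Ohm's law: I = V / Z_total = (40.98 + j35.62) / (19.72 - j10.74) = 0.8439 + j2.266 A.
Step 6 — Convert to polar: |I| = 2.418 A, ∠I = 69.6°.

I = 2.418∠69.6° A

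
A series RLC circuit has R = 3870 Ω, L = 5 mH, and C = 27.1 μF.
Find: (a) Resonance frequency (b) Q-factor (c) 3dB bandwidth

Step 1 — Resonance condition Im(Z)=0 gives ω₀ = 1/√(LC).
Step 2 — ω₀ = 1/√(0.005·2.71e-05) = 2717 rad/s.
Step 3 — f₀ = ω₀/(2π) = 432.4 Hz.
Step 4 — Series Q: Q = ω₀L/R = 2717·0.005/3870 = 0.00351.
Step 5 — 3dB bandwidth: Δω = ω₀/Q = 7.74e+05 rad/s; BW = Δω/(2π) = 1.232e+05 Hz.

(a) f₀ = 432.4 Hz  (b) Q = 0.00351  (c) BW = 1.232e+05 Hz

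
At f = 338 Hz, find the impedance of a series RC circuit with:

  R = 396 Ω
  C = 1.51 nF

Step 1 — Angular frequency: ω = 2π·f = 2π·338 = 2124 rad/s.
Step 2 — Component impedances:
  R: Z = R = 396 Ω
  C: Z = 1/(jωC) = -j/(ω·C) = 0 - j3.118e+05 Ω
Step 3 — Series combination: Z_total = R + C = 396 - j3.118e+05 Ω = 3.118e+05∠-89.9° Ω.

Z = 396 - j3.118e+05 Ω = 3.118e+05∠-89.9° Ω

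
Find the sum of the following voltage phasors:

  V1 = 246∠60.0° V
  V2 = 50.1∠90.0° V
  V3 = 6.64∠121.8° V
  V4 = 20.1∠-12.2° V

Step 1 — Convert each phasor to rectangular form:
  V1 = 246·(cos(60.0°) + j·sin(60.0°)) = 123 + j213 V
  V2 = 50.1·(cos(90.0°) + j·sin(90.0°)) = 0 + j50.1 V
  V3 = 6.64·(cos(121.8°) + j·sin(121.8°)) = -3.499 + j5.643 V
  V4 = 20.1·(cos(-12.2°) + j·sin(-12.2°)) = 19.65 - j4.248 V
Step 2 — Sum components: V_total = 139.1 + j264.5 V.
Step 3 — Convert to polar: |V_total| = 298.9 V, ∠V_total = 62.3°.

V_total = 298.9∠62.3° V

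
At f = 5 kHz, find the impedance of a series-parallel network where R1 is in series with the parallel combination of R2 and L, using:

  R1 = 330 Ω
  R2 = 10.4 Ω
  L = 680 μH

Step 1 — Angular frequency: ω = 2π·f = 2π·5000 = 3.142e+04 rad/s.
Step 2 — Component impedances:
  R1: Z = R = 330 Ω
  R2: Z = R = 10.4 Ω
  L: Z = jωL = j·3.142e+04·0.00068 = 0 + j21.36 Ω
Step 3 — Parallel branch: R2 || L = 1/(1/R2 + 1/L) = 8.407 + j4.093 Ω.
Step 4 — Series with R1: Z_total = R1 + (R2 || L) = 338.4 + j4.093 Ω = 338.4∠0.7° Ω.

Z = 338.4 + j4.093 Ω = 338.4∠0.7° Ω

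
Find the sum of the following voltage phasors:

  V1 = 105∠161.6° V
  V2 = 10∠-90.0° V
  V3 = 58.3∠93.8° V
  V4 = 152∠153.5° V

Step 1 — Convert each phasor to rectangular form:
  V1 = 105·(cos(161.6°) + j·sin(161.6°)) = -99.63 + j33.14 V
  V2 = 10·(cos(-90.0°) + j·sin(-90.0°)) = 0 - j10 V
  V3 = 58.3·(cos(93.8°) + j·sin(93.8°)) = -3.864 + j58.17 V
  V4 = 152·(cos(153.5°) + j·sin(153.5°)) = -136 + j67.82 V
Step 2 — Sum components: V_total = -239.5 + j149.1 V.
Step 3 — Convert to polar: |V_total| = 282.2 V, ∠V_total = 148.1°.

V_total = 282.2∠148.1° V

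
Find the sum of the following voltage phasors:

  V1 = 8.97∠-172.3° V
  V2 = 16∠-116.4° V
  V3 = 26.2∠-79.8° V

Step 1 — Convert each phasor to rectangular form:
  V1 = 8.97·(cos(-172.3°) + j·sin(-172.3°)) = -8.889 - j1.202 V
  V2 = 16·(cos(-116.4°) + j·sin(-116.4°)) = -7.114 - j14.33 V
  V3 = 26.2·(cos(-79.8°) + j·sin(-79.8°)) = 4.64 - j25.79 V
Step 2 — Sum components: V_total = -11.36 - j41.32 V.
Step 3 — Convert to polar: |V_total| = 42.85 V, ∠V_total = -105.4°.

V_total = 42.85∠-105.4° V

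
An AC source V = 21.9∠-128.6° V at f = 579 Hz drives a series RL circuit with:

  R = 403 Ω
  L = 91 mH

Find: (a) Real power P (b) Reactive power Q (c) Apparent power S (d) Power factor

Step 1 — Angular frequency: ω = 2π·f = 2π·579 = 3638 rad/s.
Step 2 — Component impedances:
  R: Z = R = 403 Ω
  L: Z = jωL = j·3638·0.091 = 0 + j331.1 Ω
Step 3 — Series combination: Z_total = R + L = 403 + j331.1 Ω = 521.5∠39.4° Ω.
Step 4 — Source phasor: V = 21.9∠-128.6° V = -13.66 - j17.12 V.
Step 5 — Current: I = V / Z = -0.04107 - j0.008729 A = 0.04199∠-168.0° A.
Step 6 — Complex power: S = V·I* = 0.7106 + j0.5837 VA.
Step 7 — Real power: P = Re(S) = 0.7106 W.
Step 8 — Reactive power: Q = Im(S) = 0.5837 VAR.
Step 9 — Apparent power: |S| = 0.9196 VA.
Step 10 — Power factor: PF = P/|S| = 0.7727 (lagging).

(a) P = 0.7106 W  (b) Q = 0.5837 VAR  (c) S = 0.9196 VA  (d) PF = 0.7727 (lagging)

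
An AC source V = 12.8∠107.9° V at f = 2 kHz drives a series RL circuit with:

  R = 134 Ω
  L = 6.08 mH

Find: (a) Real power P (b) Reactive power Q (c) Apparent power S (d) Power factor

Step 1 — Angular frequency: ω = 2π·f = 2π·2000 = 1.257e+04 rad/s.
Step 2 — Component impedances:
  R: Z = R = 134 Ω
  L: Z = jωL = j·1.257e+04·0.00608 = 0 + j76.4 Ω
Step 3 — Series combination: Z_total = R + L = 134 + j76.4 Ω = 154.3∠29.7° Ω.
Step 4 — Source phasor: V = 12.8∠107.9° V = -3.934 + j12.18 V.
Step 5 — Current: I = V / Z = 0.01696 + j0.08123 A = 0.08298∠78.2° A.
Step 6 — Complex power: S = V·I* = 0.9227 + j0.5261 VA.
Step 7 — Real power: P = Re(S) = 0.9227 W.
Step 8 — Reactive power: Q = Im(S) = 0.5261 VAR.
Step 9 — Apparent power: |S| = 1.062 VA.
Step 10 — Power factor: PF = P/|S| = 0.8687 (lagging).

(a) P = 0.9227 W  (b) Q = 0.5261 VAR  (c) S = 1.062 VA  (d) PF = 0.8687 (lagging)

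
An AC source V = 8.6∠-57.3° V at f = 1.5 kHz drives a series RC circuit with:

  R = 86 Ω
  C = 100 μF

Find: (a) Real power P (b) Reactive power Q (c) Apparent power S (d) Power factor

Step 1 — Angular frequency: ω = 2π·f = 2π·1500 = 9425 rad/s.
Step 2 — Component impedances:
  R: Z = R = 86 Ω
  C: Z = 1/(jωC) = -j/(ω·C) = 0 - j1.061 Ω
Step 3 — Series combination: Z_total = R + C = 86 - j1.061 Ω = 86.01∠-0.7° Ω.
Step 4 — Source phasor: V = 8.6∠-57.3° V = 4.646 - j7.237 V.
Step 5 — Current: I = V / Z = 0.05505 - j0.08347 A = 0.09999∠-56.6° A.
Step 6 — Complex power: S = V·I* = 0.8599 - j0.01061 VA.
Step 7 — Real power: P = Re(S) = 0.8599 W.
Step 8 — Reactive power: Q = Im(S) = -0.01061 VAR.
Step 9 — Apparent power: |S| = 0.8599 VA.
Step 10 — Power factor: PF = P/|S| = 0.9999 (leading).

(a) P = 0.8599 W  (b) Q = -0.01061 VAR  (c) S = 0.8599 VA  (d) PF = 0.9999 (leading)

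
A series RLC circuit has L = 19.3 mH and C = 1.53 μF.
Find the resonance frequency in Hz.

Step 1 — Resonance condition Im(Z)=0 gives ω₀ = 1/√(LC).
Step 2 — ω₀ = 1/√(0.0193·1.53e-06) = 5819 rad/s.
Step 3 — f₀ = ω₀/(2π) = 926.2 Hz.

f₀ = 926.2 Hz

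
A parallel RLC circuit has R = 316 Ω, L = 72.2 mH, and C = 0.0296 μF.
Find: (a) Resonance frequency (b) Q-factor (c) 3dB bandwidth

Step 1 — Resonance: ω₀ = 1/√(LC) = 1/√(0.0722·2.96e-08) = 2.163e+04 rad/s.
Step 2 — f₀ = ω₀/(2π) = 3443 Hz.
Step 3 — Parallel Q: Q = R/(ω₀L) = 316/(2.163e+04·0.0722) = 0.2023.
Step 4 — Bandwidth: Δω = ω₀/Q = 1.069e+05 rad/s; BW = Δω/(2π) = 1.702e+04 Hz.

(a) f₀ = 3443 Hz  (b) Q = 0.2023  (c) BW = 1.702e+04 Hz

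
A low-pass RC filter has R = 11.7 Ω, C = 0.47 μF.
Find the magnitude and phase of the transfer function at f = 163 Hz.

Step 1 — Angular frequency: ω = 2π·163 = 1024 rad/s.
Step 2 — Transfer function: H(jω) = 1/(1 + jωRC).
Step 3 — Denominator: 1 + jωRC = 1 + j·1024·11.7·4.7e-07 = 1 + j0.005632.
Step 4 — H = 1 - j0.005632.
Step 5 — Magnitude: |H| = 1 (-0.0 dB); phase: φ = -0.3°.

|H| = 1 (-0.0 dB), φ = -0.3°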